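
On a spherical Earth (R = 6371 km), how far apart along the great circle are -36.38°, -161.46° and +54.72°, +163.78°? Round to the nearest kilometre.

Δλ = 163.78 − -161.46 = 325.24°; wrapped into (−180°, 180°]: -34.76°.
Δφ = 54.72 − -36.38 = 91.10°.
a = sin²(Δφ/2) + cos φ₁ · cos φ₂ · sin²(Δλ/2) = 0.551089.
c = 2·atan2(√a, √(1−a)) = 1.67315 rad → d = 6371·c ≈ 10659.66 km.

10660 km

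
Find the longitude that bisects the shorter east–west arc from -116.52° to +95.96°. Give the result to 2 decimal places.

Signed shortest Δλ from -116.52° to +95.96° is -147.52°.
Midpoint longitude = -116.52° + (-147.52°)/2 = -116.52° − 73.76° = -190.28°.
Normalise into (−180°, 180°]: +169.72°.
(The naïve average (-116.52 + +95.96)/2 = -10.28° is on the wrong side of the globe.)

+169.72°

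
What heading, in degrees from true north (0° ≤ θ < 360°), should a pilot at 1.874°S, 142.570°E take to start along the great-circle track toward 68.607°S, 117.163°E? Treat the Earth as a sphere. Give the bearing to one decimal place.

Δλ = 117.163 − 142.570 = -25.407°.
θ = atan2( sin Δλ · cos φ₂ , cos φ₁ · sin φ₂ − sin φ₁ · cos φ₂ · cos Δλ )
  = atan2(-0.15650, -0.91983) = -170.344° → normalised to [0°, 360°): 189.656°.

189.7°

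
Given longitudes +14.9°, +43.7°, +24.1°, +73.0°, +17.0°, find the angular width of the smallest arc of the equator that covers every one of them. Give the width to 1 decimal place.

58.1°

Sort the longitudes: +14.9°, +17.0°, +24.1°, +43.7°, +73.0°.
Eastward gaps between consecutive values (wrapping around): 2.1°, 7.1°, 19.6°, 29.3°, 301.9°.
Largest gap = 301.9° ⇒ minimal covering band is its complement: 360° − 301.9° = 58.1°.
Band runs from +14.9° eastward to +73.0°.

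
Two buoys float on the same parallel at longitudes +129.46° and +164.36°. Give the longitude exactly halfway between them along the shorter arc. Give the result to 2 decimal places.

+146.91°

Signed shortest Δλ from +129.46° to +164.36° is +34.90°.
Midpoint longitude = +129.46° + (+34.90°)/2 = +129.46° + 17.45° = +146.91°.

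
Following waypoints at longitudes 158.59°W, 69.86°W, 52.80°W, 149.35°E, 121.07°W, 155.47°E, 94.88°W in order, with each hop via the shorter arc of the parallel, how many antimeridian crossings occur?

Leg 1: -158.59° → -69.86°, shortest Δλ = 88.73° (east) — does not cross 180°.
Leg 2: -69.86° → -52.80°, shortest Δλ = 17.06° (east) — does not cross 180°.
Leg 3: -52.80° → +149.35°, shortest Δλ = -157.85° (west) — crosses 180°.
Leg 4: +149.35° → -121.07°, shortest Δλ = 89.58° (east) — crosses 180°.
Leg 5: -121.07° → +155.47°, shortest Δλ = -83.46° (west) — crosses 180°.
Leg 6: +155.47° → -94.88°, shortest Δλ = 109.65° (east) — crosses 180°.
Total crossings: 4.

4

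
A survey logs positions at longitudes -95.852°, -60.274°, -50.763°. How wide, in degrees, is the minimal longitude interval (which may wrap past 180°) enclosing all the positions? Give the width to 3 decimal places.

45.089°

Sort the longitudes: -95.852°, -60.274°, -50.763°.
Eastward gaps between consecutive values (wrapping around): 35.578°, 9.511°, 314.911°.
Largest gap = 314.911° ⇒ minimal covering band is its complement: 360° − 314.911° = 45.089°.
Band runs from -95.852° eastward to -50.763°.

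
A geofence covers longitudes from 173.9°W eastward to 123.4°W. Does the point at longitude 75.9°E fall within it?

Band width going east from -173.9° to -123.4°: ((-123.4 − -173.9) mod 360) = 50.5°.
Offset of +75.9° east of the west edge: ((75.9 − -173.9) mod 360) = 249.8°.
249.8° > 50.5° ⇒ outside.

No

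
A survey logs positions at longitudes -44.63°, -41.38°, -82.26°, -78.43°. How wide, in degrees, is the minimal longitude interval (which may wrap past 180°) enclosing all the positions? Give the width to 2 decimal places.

Sort the longitudes: -82.26°, -78.43°, -44.63°, -41.38°.
Eastward gaps between consecutive values (wrapping around): 3.83°, 33.80°, 3.25°, 319.12°.
Largest gap = 319.12° ⇒ minimal covering band is its complement: 360° − 319.12° = 40.88°.
Band runs from -82.26° eastward to -41.38°.

40.88°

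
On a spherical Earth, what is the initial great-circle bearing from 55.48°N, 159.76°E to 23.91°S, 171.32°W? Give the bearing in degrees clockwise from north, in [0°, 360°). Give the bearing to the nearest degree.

154°

Δλ = -171.32 − 159.76 = -331.08°; wrapped into (−180°, 180°]: 28.92°.
θ = atan2( sin Δλ · cos φ₂ , cos φ₁ · sin φ₂ − sin φ₁ · cos φ₂ · cos Δλ )
  = atan2(0.44209, -0.88897) = 153.559° → normalised to [0°, 360°): 153.559°.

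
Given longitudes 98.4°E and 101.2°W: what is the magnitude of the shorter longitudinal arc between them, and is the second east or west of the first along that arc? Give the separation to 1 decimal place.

Raw difference: -101.2 − 98.4 = -199.6°.
Normalise into (−180°, 180°]: -199.6° + 360° = 160.4°.
Positive ⇒ the second point lies to the east; separation 160.4°.

160.4° east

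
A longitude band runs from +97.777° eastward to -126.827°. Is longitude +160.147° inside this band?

Yes

Band width going east from +97.777° to -126.827°: ((-126.827 − 97.777) mod 360) = 135.396°.
Offset of +160.147° east of the west edge: ((160.147 − 97.777) mod 360) = 62.370°.
62.370° ≤ 135.396° ⇒ inside.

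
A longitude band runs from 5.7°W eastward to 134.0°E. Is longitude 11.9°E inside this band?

Yes

Band width going east from -5.7° to +134.0°: ((134.0 − -5.7) mod 360) = 139.7°.
Offset of +11.9° east of the west edge: ((11.9 − -5.7) mod 360) = 17.6°.
17.6° ≤ 139.7° ⇒ inside.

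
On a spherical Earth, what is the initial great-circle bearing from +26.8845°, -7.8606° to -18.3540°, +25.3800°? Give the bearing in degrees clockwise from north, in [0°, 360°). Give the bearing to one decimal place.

140.9°

Δλ = 25.3800 − -7.8606 = 33.2406°.
θ = atan2( sin Δλ · cos φ₂ , cos φ₁ · sin φ₂ − sin φ₁ · cos φ₂ · cos Δλ )
  = atan2(0.52027, -0.63982) = 140.884° → normalised to [0°, 360°): 140.884°.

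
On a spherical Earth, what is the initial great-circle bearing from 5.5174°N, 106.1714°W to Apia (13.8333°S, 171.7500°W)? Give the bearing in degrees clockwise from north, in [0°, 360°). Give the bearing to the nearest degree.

253°

Δλ = -171.7500 − -106.1714 = -65.5786°.
θ = atan2( sin Δλ · cos φ₂ , cos φ₁ · sin φ₂ − sin φ₁ · cos φ₂ · cos Δλ )
  = atan2(-0.88412, -0.27659) = -107.372° → normalised to [0°, 360°): 252.628°.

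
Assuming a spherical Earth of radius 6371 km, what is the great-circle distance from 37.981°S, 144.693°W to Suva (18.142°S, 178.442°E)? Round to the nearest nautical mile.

Δλ = 178.442 − -144.693 = 323.135°; wrapped into (−180°, 180°]: -36.865°.
Δφ = -18.142 − -37.981 = 19.839°.
a = sin²(Δφ/2) + cos φ₁ · cos φ₂ · sin²(Δλ/2) = 0.104559.
c = 2·atan2(√a, √(1−a)) = 0.65855 rad → d = 6371·c ≈ 4195.60 km ≈ 2265.44 nmi.

2265 nmi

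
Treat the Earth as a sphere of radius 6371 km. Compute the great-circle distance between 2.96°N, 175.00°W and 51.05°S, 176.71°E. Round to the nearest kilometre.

6057 km

Δλ = 176.71 − -175.00 = 351.71°; wrapped into (−180°, 180°]: -8.29°.
Δφ = -51.05 − 2.96 = -54.01°.
a = sin²(Δφ/2) + cos φ₁ · cos φ₂ · sin²(Δλ/2) = 0.209458.
c = 2·atan2(√a, √(1−a)) = 0.95074 rad → d = 6371·c ≈ 6057.14 km.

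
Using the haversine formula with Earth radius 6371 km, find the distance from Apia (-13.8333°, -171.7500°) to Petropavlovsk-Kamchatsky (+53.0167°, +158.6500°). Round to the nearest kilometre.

7953 km

Δλ = 158.6500 − -171.7500 = 330.4000°; wrapped into (−180°, 180°]: -29.6000°.
Δφ = 53.0167 − -13.8333 = 66.8500°.
a = sin²(Δφ/2) + cos φ₁ · cos φ₂ · sin²(Δλ/2) = 0.341546.
c = 2·atan2(√a, √(1−a)) = 1.24833 rad → d = 6371·c ≈ 7953.11 km.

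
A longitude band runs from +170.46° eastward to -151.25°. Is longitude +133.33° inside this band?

No

Band width going east from +170.46° to -151.25°: ((-151.25 − 170.46) mod 360) = 38.29°.
Offset of +133.33° east of the west edge: ((133.33 − 170.46) mod 360) = 322.87°.
322.87° > 38.29° ⇒ outside.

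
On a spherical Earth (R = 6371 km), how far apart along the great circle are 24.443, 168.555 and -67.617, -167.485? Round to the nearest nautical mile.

5630 nmi

Δλ = -167.485 − 168.555 = -336.040°; wrapped into (−180°, 180°]: 23.960°.
Δφ = -67.617 − 24.443 = -92.060°.
a = sin²(Δφ/2) + cos φ₁ · cos φ₂ · sin²(Δλ/2) = 0.532909.
c = 2·atan2(√a, √(1−a)) = 1.63666 rad → d = 6371·c ≈ 10427.18 km ≈ 5630.23 nmi.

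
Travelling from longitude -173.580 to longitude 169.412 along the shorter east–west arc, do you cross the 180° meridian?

Naïve |169.412 − -173.580| = 342.992° > 180°, so the shorter arc goes the other way round — across 180°.
Signed shortest Δλ = ((169.412 − -173.580 + 180) mod 360) − 180 = -17.008°.
Going west by 17.008° from -173.580° passes through 180° before reaching +169.412°.

Yes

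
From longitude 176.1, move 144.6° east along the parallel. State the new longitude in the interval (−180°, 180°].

-39.3°

Start at +176.1°; shift +144.6° → +320.7°.
+320.7° lies outside (−180°, 180°]; subtract 360° → -39.3°.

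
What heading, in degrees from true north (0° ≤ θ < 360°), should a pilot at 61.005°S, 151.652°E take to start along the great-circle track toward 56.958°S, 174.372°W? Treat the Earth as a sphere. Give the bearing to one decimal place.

92.0°

Δλ = -174.372 − 151.652 = -326.024°; wrapped into (−180°, 180°]: 33.976°.
θ = atan2( sin Δλ · cos φ₂ , cos φ₁ · sin φ₂ − sin φ₁ · cos φ₂ · cos Δλ )
  = atan2(0.30471, -0.01085) = 92.039° → normalised to [0°, 360°): 92.039°.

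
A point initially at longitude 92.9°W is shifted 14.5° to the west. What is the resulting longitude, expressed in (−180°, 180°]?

107.4°W

Start at -92.9°; shift −14.5° → -107.4°.
-107.4° already lies in (−180°, 180°].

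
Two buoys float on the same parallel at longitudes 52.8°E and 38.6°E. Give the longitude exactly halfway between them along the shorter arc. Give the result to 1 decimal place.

45.7°E

Signed shortest Δλ from +52.8° to +38.6° is -14.2°.
Midpoint longitude = +52.8° + (-14.2°)/2 = +52.8° − 7.1° = +45.7°.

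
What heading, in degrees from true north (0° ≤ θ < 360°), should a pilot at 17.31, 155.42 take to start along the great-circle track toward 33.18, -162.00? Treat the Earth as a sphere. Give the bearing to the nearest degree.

59°

Δλ = -162.00 − 155.42 = -317.42°; wrapped into (−180°, 180°]: 42.58°.
θ = atan2( sin Δλ · cos φ₂ , cos φ₁ · sin φ₂ − sin φ₁ · cos φ₂ · cos Δλ )
  = atan2(0.56630, 0.33912) = 59.086° → normalised to [0°, 360°): 59.086°.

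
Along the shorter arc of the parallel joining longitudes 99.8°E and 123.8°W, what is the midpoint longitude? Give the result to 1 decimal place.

Signed shortest Δλ from +99.8° to -123.8° is +136.4°.
Midpoint longitude = +99.8° + (+136.4°)/2 = +99.8° + 68.2° = +168.0°.
(The naïve average (+99.8 + -123.8)/2 = -12.0° is on the wrong side of the globe.)

168.0°E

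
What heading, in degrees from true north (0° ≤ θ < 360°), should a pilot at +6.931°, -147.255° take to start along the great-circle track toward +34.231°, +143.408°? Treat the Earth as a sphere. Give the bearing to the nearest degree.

Δλ = 143.408 − -147.255 = 290.663°; wrapped into (−180°, 180°]: -69.337°.
θ = atan2( sin Δλ · cos φ₂ , cos φ₁ · sin φ₂ − sin φ₁ · cos φ₂ · cos Δλ )
  = atan2(-0.77359, 0.52321) = -55.928° → normalised to [0°, 360°): 304.072°.

304°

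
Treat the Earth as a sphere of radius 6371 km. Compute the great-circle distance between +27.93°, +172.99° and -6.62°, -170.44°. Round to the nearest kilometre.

4234 km

Δλ = -170.44 − 172.99 = -343.43°; wrapped into (−180°, 180°]: 16.57°.
Δφ = -6.62 − 27.93 = -34.55°.
a = sin²(Δφ/2) + cos φ₁ · cos φ₂ · sin²(Δλ/2) = 0.106407.
c = 2·atan2(√a, √(1−a)) = 0.66456 rad → d = 6371·c ≈ 4233.94 km.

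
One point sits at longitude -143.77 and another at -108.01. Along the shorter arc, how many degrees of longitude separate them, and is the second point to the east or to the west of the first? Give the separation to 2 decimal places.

35.76° east

Raw difference: -108.01 − -143.77 = 35.76°.
Normalise into (−180°, 180°]: 35.76° stays 35.76°.
Positive ⇒ the second point lies to the east; separation 35.76°.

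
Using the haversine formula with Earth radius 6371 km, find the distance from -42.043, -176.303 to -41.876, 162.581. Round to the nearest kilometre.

1742 km

Δλ = 162.581 − -176.303 = 338.884°; wrapped into (−180°, 180°]: -21.116°.
Δφ = -41.876 − -42.043 = 0.167°.
a = sin²(Δφ/2) + cos φ₁ · cos φ₂ · sin²(Δλ/2) = 0.018567.
c = 2·atan2(√a, √(1−a)) = 0.27337 rad → d = 6371·c ≈ 1741.66 km.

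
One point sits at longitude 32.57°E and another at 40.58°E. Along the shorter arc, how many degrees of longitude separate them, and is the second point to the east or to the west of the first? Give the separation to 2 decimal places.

Raw difference: 40.58 − 32.57 = 8.01°.
Normalise into (−180°, 180°]: 8.01° stays 8.01°.
Positive ⇒ the second point lies to the east; separation 8.01°.

8.01° east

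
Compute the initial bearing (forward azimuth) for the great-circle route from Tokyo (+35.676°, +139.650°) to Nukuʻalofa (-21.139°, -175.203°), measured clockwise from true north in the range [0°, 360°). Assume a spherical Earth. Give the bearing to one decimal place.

Δλ = -175.203 − 139.650 = -314.853°; wrapped into (−180°, 180°]: 45.147°.
θ = atan2( sin Δλ · cos φ₂ , cos φ₁ · sin φ₂ − sin φ₁ · cos φ₂ · cos Δλ )
  = atan2(0.66121, -0.67660) = 135.659° → normalised to [0°, 360°): 135.659°.

135.7°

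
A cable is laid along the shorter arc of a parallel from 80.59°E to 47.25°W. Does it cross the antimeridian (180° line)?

No

Signed shortest Δλ = ((-47.25 − 80.59 + 180) mod 360) − 180 = -127.84°.
Going west by 127.84° from +80.59° reaches -47.25° without touching 180°.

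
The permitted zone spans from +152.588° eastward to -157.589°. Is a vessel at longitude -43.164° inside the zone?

Band width going east from +152.588° to -157.589°: ((-157.589 − 152.588) mod 360) = 49.823°.
Offset of -43.164° east of the west edge: ((-43.164 − 152.588) mod 360) = 164.248°.
164.248° > 49.823° ⇒ outside.

No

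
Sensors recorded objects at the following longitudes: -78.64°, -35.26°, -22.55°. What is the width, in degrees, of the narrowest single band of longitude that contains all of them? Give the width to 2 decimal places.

56.09°

Sort the longitudes: -78.64°, -35.26°, -22.55°.
Eastward gaps between consecutive values (wrapping around): 43.38°, 12.71°, 303.91°.
Largest gap = 303.91° ⇒ minimal covering band is its complement: 360° − 303.91° = 56.09°.
Band runs from -78.64° eastward to -22.55°.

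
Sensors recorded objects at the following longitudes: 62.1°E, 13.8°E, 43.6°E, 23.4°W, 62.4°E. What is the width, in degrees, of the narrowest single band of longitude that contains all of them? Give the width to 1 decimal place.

85.8°

Sort the longitudes: -23.4°, +13.8°, +43.6°, +62.1°, +62.4°.
Eastward gaps between consecutive values (wrapping around): 37.2°, 29.8°, 18.5°, 0.3°, 274.2°.
Largest gap = 274.2° ⇒ minimal covering band is its complement: 360° − 274.2° = 85.8°.
Band runs from -23.4° eastward to +62.4°.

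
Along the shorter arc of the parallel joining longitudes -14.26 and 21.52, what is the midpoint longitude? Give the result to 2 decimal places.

+3.63°

Signed shortest Δλ from -14.26° to +21.52° is +35.78°.
Midpoint longitude = -14.26° + (+35.78°)/2 = -14.26° + 17.89° = +3.63°.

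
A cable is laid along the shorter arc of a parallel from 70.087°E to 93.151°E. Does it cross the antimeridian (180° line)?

Signed shortest Δλ = ((93.151 − 70.087 + 180) mod 360) − 180 = 23.064°.
Going east by 23.064° from +70.087° reaches +93.151° without touching 180°.

No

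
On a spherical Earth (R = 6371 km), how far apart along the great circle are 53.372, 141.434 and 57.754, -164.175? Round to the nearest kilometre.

Δλ = -164.175 − 141.434 = -305.609°; wrapped into (−180°, 180°]: 54.391°.
Δφ = 57.754 − 53.372 = 4.382°.
a = sin²(Δφ/2) + cos φ₁ · cos φ₂ · sin²(Δλ/2) = 0.067952.
c = 2·atan2(√a, √(1−a)) = 0.52745 rad → d = 6371·c ≈ 3360.36 km.

3360 km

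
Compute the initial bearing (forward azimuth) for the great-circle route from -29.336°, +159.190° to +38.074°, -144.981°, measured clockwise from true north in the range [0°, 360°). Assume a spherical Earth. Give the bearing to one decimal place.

40.8°

Δλ = -144.981 − 159.190 = -304.171°; wrapped into (−180°, 180°]: 55.829°.
θ = atan2( sin Δλ · cos φ₂ , cos φ₁ · sin φ₂ − sin φ₁ · cos φ₂ · cos Δλ )
  = atan2(0.65131, 0.75422) = 40.813° → normalised to [0°, 360°): 40.813°.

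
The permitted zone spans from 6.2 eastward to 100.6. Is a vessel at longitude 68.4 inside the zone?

Band width going east from +6.2° to +100.6°: ((100.6 − 6.2) mod 360) = 94.4°.
Offset of +68.4° east of the west edge: ((68.4 − 6.2) mod 360) = 62.2°.
62.2° ≤ 94.4° ⇒ inside.

Yes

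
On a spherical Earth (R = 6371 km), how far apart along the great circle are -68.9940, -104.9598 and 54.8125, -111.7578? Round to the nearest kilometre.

Δλ = -111.7578 − -104.9598 = -6.7980°.
Δφ = 54.8125 − -68.9940 = 123.8065°.
a = sin²(Δφ/2) + cos φ₁ · cos φ₂ · sin²(Δλ/2) = 0.778921.
c = 2·atan2(√a, √(1−a)) = 2.16258 rad → d = 6371·c ≈ 13777.80 km.

13778 km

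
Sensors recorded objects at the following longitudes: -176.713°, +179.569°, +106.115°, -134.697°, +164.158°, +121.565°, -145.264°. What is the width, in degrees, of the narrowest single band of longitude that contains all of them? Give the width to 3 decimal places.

Sort the longitudes: -176.713°, -145.264°, -134.697°, +106.115°, +121.565°, +164.158°, +179.569°.
Eastward gaps between consecutive values (wrapping around): 31.449°, 10.567°, 240.812°, 15.450°, 42.593°, 15.411°, 3.718°.
Largest gap = 240.812° ⇒ minimal covering band is its complement: 360° − 240.812° = 119.188°.
Band runs from +106.115° eastward to -134.697°, crossing the antimeridian.

119.188°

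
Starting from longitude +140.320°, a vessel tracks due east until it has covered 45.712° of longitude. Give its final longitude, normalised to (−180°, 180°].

-173.968°

Start at +140.320°; shift +45.712° → +186.032°.
+186.032° lies outside (−180°, 180°]; subtract 360° → -173.968°.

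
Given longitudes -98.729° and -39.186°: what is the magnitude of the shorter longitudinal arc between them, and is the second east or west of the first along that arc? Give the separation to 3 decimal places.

Raw difference: -39.186 − -98.729 = 59.543°.
Normalise into (−180°, 180°]: 59.543° stays 59.543°.
Positive ⇒ the second point lies to the east; separation 59.543°.

59.543° east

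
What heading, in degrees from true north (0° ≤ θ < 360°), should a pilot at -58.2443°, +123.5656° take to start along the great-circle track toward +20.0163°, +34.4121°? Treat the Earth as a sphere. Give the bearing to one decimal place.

281.5°

Δλ = 34.4121 − 123.5656 = -89.1535°.
θ = atan2( sin Δλ · cos φ₂ , cos φ₁ · sin φ₂ − sin φ₁ · cos φ₂ · cos Δλ )
  = atan2(-0.93949, 0.19195) = -78.453° → normalised to [0°, 360°): 281.547°.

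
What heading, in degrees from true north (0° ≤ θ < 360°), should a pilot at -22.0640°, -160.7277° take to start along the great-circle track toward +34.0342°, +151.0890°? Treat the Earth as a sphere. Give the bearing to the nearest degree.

Δλ = 151.0890 − -160.7277 = 311.8167°; wrapped into (−180°, 180°]: -48.1833°.
θ = atan2( sin Δλ · cos φ₂ , cos φ₁ · sin φ₂ − sin φ₁ · cos φ₂ · cos Δλ )
  = atan2(-0.61762, 0.72626) = -40.378° → normalised to [0°, 360°): 319.622°.

320°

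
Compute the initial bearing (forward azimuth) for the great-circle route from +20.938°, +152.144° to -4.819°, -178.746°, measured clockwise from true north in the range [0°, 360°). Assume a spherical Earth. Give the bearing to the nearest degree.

129°

Δλ = -178.746 − 152.144 = -330.890°; wrapped into (−180°, 180°]: 29.110°.
θ = atan2( sin Δλ · cos φ₂ , cos φ₁ · sin φ₂ − sin φ₁ · cos φ₂ · cos Δλ )
  = atan2(0.48477, -0.38958) = 128.787° → normalised to [0°, 360°): 128.787°.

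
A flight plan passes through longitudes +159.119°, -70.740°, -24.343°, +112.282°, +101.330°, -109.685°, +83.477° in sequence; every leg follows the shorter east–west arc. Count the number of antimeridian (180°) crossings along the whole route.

3

Leg 1: +159.119° → -70.740°, shortest Δλ = 130.141° (east) — crosses 180°.
Leg 2: -70.740° → -24.343°, shortest Δλ = 46.397° (east) — does not cross 180°.
Leg 3: -24.343° → +112.282°, shortest Δλ = 136.625° (east) — does not cross 180°.
Leg 4: +112.282° → +101.330°, shortest Δλ = -10.952° (west) — does not cross 180°.
Leg 5: +101.330° → -109.685°, shortest Δλ = 148.985° (east) — crosses 180°.
Leg 6: -109.685° → +83.477°, shortest Δλ = -166.838° (west) — crosses 180°.
Total crossings: 3.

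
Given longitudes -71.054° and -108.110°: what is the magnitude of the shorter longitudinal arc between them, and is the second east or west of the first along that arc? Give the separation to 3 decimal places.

Raw difference: -108.110 − -71.054 = -37.056°.
Normalise into (−180°, 180°]: -37.056° stays -37.056°.
Negative ⇒ the second point lies to the west; separation 37.056°.

37.056° west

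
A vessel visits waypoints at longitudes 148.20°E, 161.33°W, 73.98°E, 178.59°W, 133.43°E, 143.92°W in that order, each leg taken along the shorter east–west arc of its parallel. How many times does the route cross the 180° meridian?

Leg 1: +148.20° → -161.33°, shortest Δλ = 50.47° (east) — crosses 180°.
Leg 2: -161.33° → +73.98°, shortest Δλ = -124.69° (west) — crosses 180°.
Leg 3: +73.98° → -178.59°, shortest Δλ = 107.43° (east) — crosses 180°.
Leg 4: -178.59° → +133.43°, shortest Δλ = -47.98° (west) — crosses 180°.
Leg 5: +133.43° → -143.92°, shortest Δλ = 82.65° (east) — crosses 180°.
Total crossings: 5.

5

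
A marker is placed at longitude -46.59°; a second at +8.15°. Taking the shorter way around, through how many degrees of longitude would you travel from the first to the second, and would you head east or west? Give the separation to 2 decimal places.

54.74° east

Raw difference: 8.15 − -46.59 = 54.74°.
Normalise into (−180°, 180°]: 54.74° stays 54.74°.
Positive ⇒ the second point lies to the east; separation 54.74°.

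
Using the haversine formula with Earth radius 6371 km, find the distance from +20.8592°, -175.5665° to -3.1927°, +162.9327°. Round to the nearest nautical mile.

1920 nmi

Δλ = 162.9327 − -175.5665 = 338.4992°; wrapped into (−180°, 180°]: -21.5008°.
Δφ = -3.1927 − 20.8592 = -24.0519°.
a = sin²(Δφ/2) + cos φ₁ · cos φ₂ · sin²(Δλ/2) = 0.075875.
c = 2·atan2(√a, √(1−a)) = 0.55812 rad → d = 6371·c ≈ 3555.80 km ≈ 1919.98 nmi.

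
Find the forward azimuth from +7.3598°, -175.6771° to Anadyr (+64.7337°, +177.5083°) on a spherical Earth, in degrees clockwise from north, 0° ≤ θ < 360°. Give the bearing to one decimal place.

356.6°

Δλ = 177.5083 − -175.6771 = 353.1854°; wrapped into (−180°, 180°]: -6.8146°.
θ = atan2( sin Δλ · cos φ₂ , cos φ₁ · sin φ₂ − sin φ₁ · cos φ₂ · cos Δλ )
  = atan2(-0.05065, 0.84259) = -3.440° → normalised to [0°, 360°): 356.560°.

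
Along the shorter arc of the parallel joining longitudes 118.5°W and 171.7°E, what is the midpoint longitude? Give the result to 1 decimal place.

153.4°W

Signed shortest Δλ from -118.5° to +171.7° is -69.8°.
Midpoint longitude = -118.5° + (-69.8°)/2 = -118.5° − 34.9° = -153.4°.
(The naïve average (-118.5 + +171.7)/2 = 26.6° is on the wrong side of the globe.)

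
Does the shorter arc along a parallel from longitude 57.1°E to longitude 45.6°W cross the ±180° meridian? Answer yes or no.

Signed shortest Δλ = ((-45.6 − 57.1 + 180) mod 360) − 180 = -102.7°.
Going west by 102.7° from +57.1° reaches -45.6° without touching 180°.

No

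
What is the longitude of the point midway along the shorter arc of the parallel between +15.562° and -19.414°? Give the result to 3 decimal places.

Signed shortest Δλ from +15.562° to -19.414° is -34.976°.
Midpoint longitude = +15.562° + (-34.976°)/2 = +15.562° − 17.488° = -1.926°.

-1.926°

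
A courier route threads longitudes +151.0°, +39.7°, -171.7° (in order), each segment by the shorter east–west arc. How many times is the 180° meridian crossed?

1

Leg 1: +151.0° → +39.7°, shortest Δλ = -111.3° (west) — does not cross 180°.
Leg 2: +39.7° → -171.7°, shortest Δλ = 148.6° (east) — crosses 180°.
Total crossings: 1.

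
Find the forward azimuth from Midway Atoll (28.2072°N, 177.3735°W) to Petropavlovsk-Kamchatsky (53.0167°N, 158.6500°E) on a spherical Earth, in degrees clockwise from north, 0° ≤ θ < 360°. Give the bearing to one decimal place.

Δλ = 158.6500 − -177.3735 = 336.0235°; wrapped into (−180°, 180°]: -23.9765°.
θ = atan2( sin Δλ · cos φ₂ , cos φ₁ · sin φ₂ − sin φ₁ · cos φ₂ · cos Δλ )
  = atan2(-0.24446, 0.44414) = -28.829° → normalised to [0°, 360°): 331.171°.

331.2°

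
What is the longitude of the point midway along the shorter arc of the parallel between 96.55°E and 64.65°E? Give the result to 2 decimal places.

Signed shortest Δλ from +96.55° to +64.65° is -31.90°.
Midpoint longitude = +96.55° + (-31.90°)/2 = +96.55° − 15.95° = +80.60°.

80.60°E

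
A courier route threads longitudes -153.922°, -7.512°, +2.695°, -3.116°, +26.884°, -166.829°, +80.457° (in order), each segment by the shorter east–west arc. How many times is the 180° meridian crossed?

2

Leg 1: -153.922° → -7.512°, shortest Δλ = 146.41° (east) — does not cross 180°.
Leg 2: -7.512° → +2.695°, shortest Δλ = 10.207° (east) — does not cross 180°.
Leg 3: +2.695° → -3.116°, shortest Δλ = -5.811° (west) — does not cross 180°.
Leg 4: -3.116° → +26.884°, shortest Δλ = 30.0° (east) — does not cross 180°.
Leg 5: +26.884° → -166.829°, shortest Δλ = 166.287° (east) — crosses 180°.
Leg 6: -166.829° → +80.457°, shortest Δλ = -112.714° (west) — crosses 180°.
Total crossings: 2.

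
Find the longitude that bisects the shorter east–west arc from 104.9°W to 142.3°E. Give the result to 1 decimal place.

161.3°W

Signed shortest Δλ from -104.9° to +142.3° is -112.8°.
Midpoint longitude = -104.9° + (-112.8°)/2 = -104.9° − 56.4° = -161.3°.
(The naïve average (-104.9 + +142.3)/2 = 18.7° is on the wrong side of the globe.)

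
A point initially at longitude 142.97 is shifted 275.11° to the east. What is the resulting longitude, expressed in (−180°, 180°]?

+58.08°

Start at +142.97°; shift +275.11° → +418.08°.
+418.08° lies outside (−180°, 180°]; subtract 360° → +58.08°.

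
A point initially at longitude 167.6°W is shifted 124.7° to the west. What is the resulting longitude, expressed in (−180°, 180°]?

67.7°E

Start at -167.6°; shift −124.7° → -292.3°.
-292.3° lies outside (−180°, 180°]; add 360° → +67.7°.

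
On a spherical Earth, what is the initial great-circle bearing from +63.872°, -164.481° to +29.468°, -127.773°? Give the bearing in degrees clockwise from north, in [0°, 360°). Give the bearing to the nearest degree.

128°

Δλ = -127.773 − -164.481 = 36.708°.
θ = atan2( sin Δλ · cos φ₂ , cos φ₁ · sin φ₂ − sin φ₁ · cos φ₂ · cos Δλ )
  = atan2(0.52041, -0.41001) = 128.234° → normalised to [0°, 360°): 128.234°.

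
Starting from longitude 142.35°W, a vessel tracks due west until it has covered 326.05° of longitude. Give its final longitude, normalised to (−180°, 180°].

108.40°W

Start at -142.35°; shift −326.05° → -468.40°.
-468.40° lies outside (−180°, 180°]; add 360° → -108.40°.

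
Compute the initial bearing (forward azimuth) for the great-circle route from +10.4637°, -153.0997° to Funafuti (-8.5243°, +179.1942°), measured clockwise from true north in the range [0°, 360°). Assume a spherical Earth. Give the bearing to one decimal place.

236.5°

Δλ = 179.1942 − -153.0997 = 332.2939°; wrapped into (−180°, 180°]: -27.7061°.
θ = atan2( sin Δλ · cos φ₂ , cos φ₁ · sin φ₂ − sin φ₁ · cos φ₂ · cos Δλ )
  = atan2(-0.45980, -0.30478) = -123.538° → normalised to [0°, 360°): 236.462°.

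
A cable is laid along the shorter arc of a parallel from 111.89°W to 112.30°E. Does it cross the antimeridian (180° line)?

Yes

Naïve |112.30 − -111.89| = 224.19° > 180°, so the shorter arc goes the other way round — across 180°.
Signed shortest Δλ = ((112.30 − -111.89 + 180) mod 360) − 180 = -135.81°.
Going west by 135.81° from -111.89° passes through 180° before reaching +112.30°.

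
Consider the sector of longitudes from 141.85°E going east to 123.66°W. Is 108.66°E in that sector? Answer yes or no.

No

Band width going east from +141.85° to -123.66°: ((-123.66 − 141.85) mod 360) = 94.49°.
Offset of +108.66° east of the west edge: ((108.66 − 141.85) mod 360) = 326.81°.
326.81° > 94.49° ⇒ outside.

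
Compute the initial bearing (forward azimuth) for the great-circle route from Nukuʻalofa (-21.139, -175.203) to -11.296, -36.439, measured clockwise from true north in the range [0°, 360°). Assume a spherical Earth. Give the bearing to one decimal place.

124.8°

Δλ = -36.439 − -175.203 = 138.764°.
θ = atan2( sin Δλ · cos φ₂ , cos φ₁ · sin φ₂ − sin φ₁ · cos φ₂ · cos Δλ )
  = atan2(0.64639, -0.44864) = 124.763° → normalised to [0°, 360°): 124.763°.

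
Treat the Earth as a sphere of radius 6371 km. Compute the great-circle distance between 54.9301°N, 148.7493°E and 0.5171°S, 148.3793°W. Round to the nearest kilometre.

8367 km

Δλ = -148.3793 − 148.7493 = -297.1286°; wrapped into (−180°, 180°]: 62.8714°.
Δφ = -0.5171 − 54.9301 = -55.4472°.
a = sin²(Δφ/2) + cos φ₁ · cos φ₂ · sin²(Δλ/2) = 0.372699.
c = 2·atan2(√a, √(1−a)) = 1.31336 rad → d = 6371·c ≈ 8367.41 km.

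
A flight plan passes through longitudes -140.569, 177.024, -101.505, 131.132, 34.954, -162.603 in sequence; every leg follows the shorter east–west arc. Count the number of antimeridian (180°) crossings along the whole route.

4

Leg 1: -140.569° → +177.024°, shortest Δλ = -42.407° (west) — crosses 180°.
Leg 2: +177.024° → -101.505°, shortest Δλ = 81.471° (east) — crosses 180°.
Leg 3: -101.505° → +131.132°, shortest Δλ = -127.363° (west) — crosses 180°.
Leg 4: +131.132° → +34.954°, shortest Δλ = -96.178° (west) — does not cross 180°.
Leg 5: +34.954° → -162.603°, shortest Δλ = 162.443° (east) — crosses 180°.
Total crossings: 4.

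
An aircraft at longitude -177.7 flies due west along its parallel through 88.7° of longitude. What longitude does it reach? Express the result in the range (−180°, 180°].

+93.6°

Start at -177.7°; shift −88.7° → -266.4°.
-266.4° lies outside (−180°, 180°]; add 360° → +93.6°.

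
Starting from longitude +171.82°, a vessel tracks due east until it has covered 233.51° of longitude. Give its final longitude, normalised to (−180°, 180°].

Start at +171.82°; shift +233.51° → +405.33°.
+405.33° lies outside (−180°, 180°]; subtract 360° → +45.33°.

+45.33°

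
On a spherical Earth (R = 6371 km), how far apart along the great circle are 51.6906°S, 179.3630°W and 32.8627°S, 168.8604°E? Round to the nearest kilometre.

Δλ = 168.8604 − -179.3630 = 348.2234°; wrapped into (−180°, 180°]: -11.7766°.
Δφ = -32.8627 − -51.6906 = 18.8279°.
a = sin²(Δφ/2) + cos φ₁ · cos φ₂ · sin²(Δλ/2) = 0.032234.
c = 2·atan2(√a, √(1−a)) = 0.36103 rad → d = 6371·c ≈ 2300.15 km.

2300 km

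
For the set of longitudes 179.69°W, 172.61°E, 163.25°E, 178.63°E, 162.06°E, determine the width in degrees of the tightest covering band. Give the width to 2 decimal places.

Sort the longitudes: -179.69°, +162.06°, +163.25°, +172.61°, +178.63°.
Eastward gaps between consecutive values (wrapping around): 341.75°, 1.19°, 9.36°, 6.02°, 1.68°.
Largest gap = 341.75° ⇒ minimal covering band is its complement: 360° − 341.75° = 18.25°.
Band runs from +162.06° eastward to -179.69°, crossing the antimeridian.

18.25°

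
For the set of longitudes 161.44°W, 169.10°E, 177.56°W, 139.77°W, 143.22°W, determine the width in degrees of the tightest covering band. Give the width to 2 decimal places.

51.13°

Sort the longitudes: -177.56°, -161.44°, -143.22°, -139.77°, +169.10°.
Eastward gaps between consecutive values (wrapping around): 16.12°, 18.22°, 3.45°, 308.87°, 13.34°.
Largest gap = 308.87° ⇒ minimal covering band is its complement: 360° − 308.87° = 51.13°.
Band runs from +169.10° eastward to -139.77°, crossing the antimeridian.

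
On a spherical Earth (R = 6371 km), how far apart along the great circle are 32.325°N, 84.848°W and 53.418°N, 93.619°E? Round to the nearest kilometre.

Δλ = 93.619 − -84.848 = 178.467°.
Δφ = 53.418 − 32.325 = 21.093°.
a = sin²(Δφ/2) + cos φ₁ · cos φ₂ · sin²(Δλ/2) = 0.537025.
c = 2·atan2(√a, √(1−a)) = 1.64491 rad → d = 6371·c ≈ 10479.75 km.

10480 km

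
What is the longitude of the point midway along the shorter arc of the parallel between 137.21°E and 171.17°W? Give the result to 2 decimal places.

Signed shortest Δλ from +137.21° to -171.17° is +51.62°.
Midpoint longitude = +137.21° + (+51.62°)/2 = +137.21° + 25.81° = +163.02°.
(The naïve average (+137.21 + -171.17)/2 = -16.98° is on the wrong side of the globe.)

163.02°E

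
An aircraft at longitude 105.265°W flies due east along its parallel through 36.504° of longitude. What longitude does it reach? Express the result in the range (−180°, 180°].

Start at -105.265°; shift +36.504° → -68.761°.
-68.761° already lies in (−180°, 180°].

68.761°W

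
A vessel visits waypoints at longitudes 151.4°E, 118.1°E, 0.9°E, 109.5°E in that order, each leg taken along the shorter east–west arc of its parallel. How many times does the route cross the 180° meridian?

0

Leg 1: +151.4° → +118.1°, shortest Δλ = -33.3° (west) — does not cross 180°.
Leg 2: +118.1° → +0.9°, shortest Δλ = -117.2° (west) — does not cross 180°.
Leg 3: +0.9° → +109.5°, shortest Δλ = 108.6° (east) — does not cross 180°.
Total crossings: 0.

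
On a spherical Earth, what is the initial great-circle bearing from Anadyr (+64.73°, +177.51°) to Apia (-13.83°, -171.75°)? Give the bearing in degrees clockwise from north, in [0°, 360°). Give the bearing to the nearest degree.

169°

Δλ = -171.75 − 177.51 = -349.26°; wrapped into (−180°, 180°]: 10.74°.
θ = atan2( sin Δλ · cos φ₂ , cos φ₁ · sin φ₂ − sin φ₁ · cos φ₂ · cos Δλ )
  = atan2(0.18095, -0.96475) = 169.377° → normalised to [0°, 360°): 169.377°.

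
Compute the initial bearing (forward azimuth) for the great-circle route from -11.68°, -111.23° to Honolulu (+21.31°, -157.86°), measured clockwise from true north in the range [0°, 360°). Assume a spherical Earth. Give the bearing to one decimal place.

305.6°

Δλ = -157.86 − -111.23 = -46.63°.
θ = atan2( sin Δλ · cos φ₂ , cos φ₁ · sin φ₂ − sin φ₁ · cos φ₂ · cos Δλ )
  = atan2(-0.67723, 0.48540) = -54.369° → normalised to [0°, 360°): 305.631°.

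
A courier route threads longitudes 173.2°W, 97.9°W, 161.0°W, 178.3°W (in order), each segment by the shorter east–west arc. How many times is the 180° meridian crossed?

Leg 1: -173.2° → -97.9°, shortest Δλ = 75.3° (east) — does not cross 180°.
Leg 2: -97.9° → -161.0°, shortest Δλ = -63.1° (west) — does not cross 180°.
Leg 3: -161.0° → -178.3°, shortest Δλ = -17.3° (west) — does not cross 180°.
Total crossings: 0.

0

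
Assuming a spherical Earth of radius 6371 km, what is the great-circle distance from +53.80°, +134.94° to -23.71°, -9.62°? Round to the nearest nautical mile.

8400 nmi

Δλ = -9.62 − 134.94 = -144.56°.
Δφ = -23.71 − 53.80 = -77.51°.
a = sin²(Δφ/2) + cos φ₁ · cos φ₂ · sin²(Δλ/2) = 0.882525.
c = 2·atan2(√a, √(1−a)) = 2.44191 rad → d = 6371·c ≈ 15557.44 km ≈ 8400.35 nmi.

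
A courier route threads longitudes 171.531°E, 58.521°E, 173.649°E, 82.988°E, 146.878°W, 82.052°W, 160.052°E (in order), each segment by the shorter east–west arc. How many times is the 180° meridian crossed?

2

Leg 1: +171.531° → +58.521°, shortest Δλ = -113.01° (west) — does not cross 180°.
Leg 2: +58.521° → +173.649°, shortest Δλ = 115.128° (east) — does not cross 180°.
Leg 3: +173.649° → +82.988°, shortest Δλ = -90.661° (west) — does not cross 180°.
Leg 4: +82.988° → -146.878°, shortest Δλ = 130.134° (east) — crosses 180°.
Leg 5: -146.878° → -82.052°, shortest Δλ = 64.826° (east) — does not cross 180°.
Leg 6: -82.052° → +160.052°, shortest Δλ = -117.896° (west) — crosses 180°.
Total crossings: 2.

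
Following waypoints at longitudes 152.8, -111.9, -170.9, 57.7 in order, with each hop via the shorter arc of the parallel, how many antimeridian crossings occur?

Leg 1: +152.8° → -111.9°, shortest Δλ = 95.3° (east) — crosses 180°.
Leg 2: -111.9° → -170.9°, shortest Δλ = -59.0° (west) — does not cross 180°.
Leg 3: -170.9° → +57.7°, shortest Δλ = -131.4° (west) — crosses 180°.
Total crossings: 2.

2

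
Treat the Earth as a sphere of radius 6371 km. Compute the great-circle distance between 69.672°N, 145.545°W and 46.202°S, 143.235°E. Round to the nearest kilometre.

14103 km

Δλ = 143.235 − -145.545 = 288.780°; wrapped into (−180°, 180°]: -71.220°.
Δφ = -46.202 − 69.672 = -115.874°.
a = sin²(Δφ/2) + cos φ₁ · cos φ₂ · sin²(Δλ/2) = 0.799713.
c = 2·atan2(√a, √(1−a)) = 2.21358 rad → d = 6371·c ≈ 14102.72 km.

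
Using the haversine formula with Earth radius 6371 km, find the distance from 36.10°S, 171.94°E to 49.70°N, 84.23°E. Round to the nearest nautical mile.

Δλ = 84.23 − 171.94 = -87.71°.
Δφ = 49.70 − -36.10 = 85.80°.
a = sin²(Δφ/2) + cos φ₁ · cos φ₂ · sin²(Δλ/2) = 0.714240.
c = 2·atan2(√a, √(1−a)) = 2.01361 rad → d = 6371·c ≈ 12828.68 km ≈ 6926.93 nmi.

6927 nmi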